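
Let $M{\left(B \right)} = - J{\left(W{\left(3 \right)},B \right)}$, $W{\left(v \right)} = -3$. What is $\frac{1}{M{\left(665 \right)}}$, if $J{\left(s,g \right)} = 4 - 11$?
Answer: $\frac{1}{7} \approx 0.14286$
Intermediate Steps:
$J{\left(s,g \right)} = -7$ ($J{\left(s,g \right)} = 4 - 11 = -7$)
$M{\left(B \right)} = 7$ ($M{\left(B \right)} = \left(-1\right) \left(-7\right) = 7$)
$\frac{1}{M{\left(665 \right)}} = \frac{1}{7}$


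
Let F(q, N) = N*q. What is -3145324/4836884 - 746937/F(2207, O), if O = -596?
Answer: -67685015/821154076 ≈ -0.082427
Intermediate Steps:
-3145324/4836884 - 746937/F(2207, O) = -3145324/4836884 - 746937/((-596*2207)) = -3145324*1/4836884 - 746937/(-1315372) = -60487/93017 - 746937*(-1/1315372) = -60487/93017 + 5013/8828 = -67685015/821154076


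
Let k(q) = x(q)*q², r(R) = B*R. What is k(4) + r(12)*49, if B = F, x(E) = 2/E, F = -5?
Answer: -2932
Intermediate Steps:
B = -5
r(R) = -5*R
k(q) = 2*q (k(q) = (2/q)*q² = 2*q)
k(4) + r(12)*49 = 2*4 - 5*12*49 = 8 - 60*49 = 8 - 2940 = -2932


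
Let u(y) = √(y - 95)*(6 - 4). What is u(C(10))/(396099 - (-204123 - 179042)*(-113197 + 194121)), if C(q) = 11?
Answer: 4*I*√21/31007640559 ≈ 5.9115e-10*I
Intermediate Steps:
u(y) = 2*√(-95 + y) (u(y) = √(-95 + y)*2 = 2*√(-95 + y))
u(C(10))/(396099 - (-204123 - 179042)*(-113197 + 194121)) = (2*√(-95 + 11))/(396099 - (-204123 - 179042)*(-113197 + 194121)) = (2*√(-84))/(396099 - (-383165)*80924) = (2*(2*I*√21))/(396099 - 1*(-31007244460)) = (4*I*√21)/(396099 + 31007244460) = (4*I*√21)/31007640559 = (4*I*√21)*(1/31007640559) = 4*I*√21/31007640559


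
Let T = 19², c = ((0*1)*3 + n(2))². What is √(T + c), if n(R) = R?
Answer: √365 ≈ 19.105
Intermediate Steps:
c = 4 (c = ((0*1)*3 + 2)² = (0*3 + 2)² = (0 + 2)² = 2² = 4)
T = 361
√(T + c) = √(361 + 4) = √365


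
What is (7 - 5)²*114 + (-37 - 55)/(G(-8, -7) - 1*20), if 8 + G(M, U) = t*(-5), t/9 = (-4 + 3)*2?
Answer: 14090/31 ≈ 454.52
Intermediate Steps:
t = -18 (t = 9*((-4 + 3)*2) = 9*(-1*2) = 9*(-2) = -18)
G(M, U) = 82 (G(M, U) = -8 - 18*(-5) = -8 + 90 = 82)
(7 - 5)²*114 + (-37 - 55)/(G(-8, -7) - 1*20) = (7 - 5)²*114 + (-37 - 55)/(82 - 1*20) = 2²*114 - 92/(82 - 20) = 4*114 - 92/62 = 456 - 92*1/62 = 456 - 46/31 = 14090/31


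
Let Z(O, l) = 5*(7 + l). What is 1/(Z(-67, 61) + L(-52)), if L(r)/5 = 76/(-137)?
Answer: 137/46200 ≈ 0.0029654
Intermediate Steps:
Z(O, l) = 35 + 5*l
L(r) = -380/137 (L(r) = 5*(76/(-137)) = 5*(76*(-1/137)) = 5*(-76/137) = -380/137)
1/(Z(-67, 61) + L(-52)) = 1/((35 + 5*61) - 380/137) = 1/((35 + 305) - 380/137) = 1/(340 - 380/137) = 1/(46200/137) = 137/46200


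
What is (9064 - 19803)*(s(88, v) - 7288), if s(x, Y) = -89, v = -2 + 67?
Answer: 79221603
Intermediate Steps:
v = 65
(9064 - 19803)*(s(88, v) - 7288) = (9064 - 19803)*(-89 - 7288) = -10739*(-7377) = 79221603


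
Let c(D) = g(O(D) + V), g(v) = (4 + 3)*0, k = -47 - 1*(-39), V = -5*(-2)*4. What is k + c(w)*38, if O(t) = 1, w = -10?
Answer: -8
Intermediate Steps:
V = 40 (V = 10*4 = 40)
k = -8 (k = -47 + 39 = -8)
g(v) = 0 (g(v) = 7*0 = 0)
c(D) = 0
k + c(w)*38 = -8 + 0*38 = -8 + 0 = -8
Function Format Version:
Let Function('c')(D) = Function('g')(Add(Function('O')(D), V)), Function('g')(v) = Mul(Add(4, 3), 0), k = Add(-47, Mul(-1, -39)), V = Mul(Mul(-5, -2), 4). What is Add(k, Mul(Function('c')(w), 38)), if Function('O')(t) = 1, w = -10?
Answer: -8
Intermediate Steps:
V = 40 (V = Mul(10, 4) = 40)
k = -8 (k = Add(-47, 39) = -8)
Function('g')(v) = 0 (Function('g')(v) = Mul(7, 0) = 0)
Function('c')(D) = 0
Add(k, Mul(Function('c')(w), 38)) = Add(-8, Mul(0, 38)) = Add(-8, 0) = -8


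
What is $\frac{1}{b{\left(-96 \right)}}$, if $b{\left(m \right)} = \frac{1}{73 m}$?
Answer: $-7008$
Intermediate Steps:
$b{\left(m \right)} = \frac{1}{73 m}$
$\frac{1}{b{\left(-96 \right)}} = \frac{1}{\frac{1}{73} \frac{1}{-96}} = \frac{1}{\frac{1}{73} \left(- \frac{1}{96}\right)} = \frac{1}{- \frac{1}{7008}} = -7008$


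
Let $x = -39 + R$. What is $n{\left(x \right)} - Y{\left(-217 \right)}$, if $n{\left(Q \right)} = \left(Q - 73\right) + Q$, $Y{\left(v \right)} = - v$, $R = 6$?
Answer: $-356$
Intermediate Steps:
$x = -33$ ($x = -39 + 6 = -33$)
$n{\left(Q \right)} = -73 + 2 Q$ ($n{\left(Q \right)} = \left(-73 + Q\right) + Q = -73 + 2 Q$)
$n{\left(x \right)} - Y{\left(-217 \right)} = \left(-73 + 2 \left(-33\right)\right) - \left(-1\right) \left(-217\right) = \left(-73 - 66\right) - 217 = -139 - 217 = -356$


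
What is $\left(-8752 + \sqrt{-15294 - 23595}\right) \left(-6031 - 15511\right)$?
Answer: $188535584 - 64626 i \sqrt{4321} \approx 1.8854 \cdot 10^{8} - 4.2481 \cdot 10^{6} i$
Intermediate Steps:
$\left(-8752 + \sqrt{-15294 - 23595}\right) \left(-6031 - 15511\right) = \left(-8752 + \sqrt{-38889}\right) \left(-21542\right) = \left(-8752 + 3 i \sqrt{4321}\right) \left(-21542\right) = 188535584 - 64626 i \sqrt{4321}$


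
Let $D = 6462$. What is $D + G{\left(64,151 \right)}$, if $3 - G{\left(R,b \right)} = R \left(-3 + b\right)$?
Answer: $-3007$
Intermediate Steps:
$G{\left(R,b \right)} = 3 - R \left(-3 + b\right)$
$D + G{\left(64,151 \right)} = 6462 + \left(3 + 3 \cdot 64 - 64 \cdot 151\right) = 6462 + \left(3 + 192 - 9664\right) = 6462 - 9469 = -3007$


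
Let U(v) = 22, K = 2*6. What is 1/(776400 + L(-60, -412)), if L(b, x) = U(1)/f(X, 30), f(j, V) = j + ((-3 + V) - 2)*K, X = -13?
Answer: 287/222826822 ≈ 1.2880e-6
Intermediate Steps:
K = 12
f(j, V) = -60 + j + 12*V (f(j, V) = j + ((-3 + V) - 2)*12 = j + (-5 + V)*12 = j + (-60 + 12*V) = -60 + j + 12*V)
L(b, x) = 22/287 (L(b, x) = 22/(-60 - 13 + 12*30) = 22/(-60 - 13 + 360) = 22/287)
1/(776400 + L(-60, -412)) = 1/(776400 + 22/287) = 1/(222826822/287) = 287/222826822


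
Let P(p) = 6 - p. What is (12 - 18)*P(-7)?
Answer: -78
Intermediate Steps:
(12 - 18)*P(-7) = (12 - 18)*(6 - 1*(-7)) = -6*(6 + 7) = -6*13 = -78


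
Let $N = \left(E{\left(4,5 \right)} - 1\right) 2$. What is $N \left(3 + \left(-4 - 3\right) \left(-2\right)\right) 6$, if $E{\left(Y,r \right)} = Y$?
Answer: $612$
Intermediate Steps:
$N = 6$ ($N = \left(4 - 1\right) 2 = 3 \cdot 2 = 6$)
$N \left(3 + \left(-4 - 3\right) \left(-2\right)\right) 6 = 6 \left(3 + \left(-4 - 3\right) \left(-2\right)\right) 6 = 6 \left(3 - -14\right) 6 = 6 \left(3 + 14\right) 6 = 6 \cdot 17 \cdot 6 = 102 \cdot 6 = 612$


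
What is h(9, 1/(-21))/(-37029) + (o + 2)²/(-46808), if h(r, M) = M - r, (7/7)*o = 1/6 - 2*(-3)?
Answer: -171874721/145593288288 ≈ -0.0011805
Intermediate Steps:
o = 37/6 (o = 1/6 - 2*(-3) = ⅙ + 6 = 37/6 ≈ 6.1667)
h(9, 1/(-21))/(-37029) + (o + 2)²/(-46808) = (1/(-21) - 1*9)/(-37029) + (37/6 + 2)²/(-46808) = (-1/21 - 9)*(-1/37029) + (49/6)²*(-1/46808) = -190/21*(-1/37029) + (2401/36)*(-1/46808) = 190/777609 - 2401/1685088 = -171874721/145593288288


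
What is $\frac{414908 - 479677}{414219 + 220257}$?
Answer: $- \frac{64769}{634476} \approx -0.10208$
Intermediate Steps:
$\frac{414908 - 479677}{414219 + 220257} = - \frac{64769}{634476}$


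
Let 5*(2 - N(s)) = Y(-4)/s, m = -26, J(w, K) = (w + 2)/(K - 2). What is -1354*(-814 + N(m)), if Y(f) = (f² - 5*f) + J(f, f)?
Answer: 214318567/195 ≈ 1.0991e+6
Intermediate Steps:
J(w, K) = (2 + w)/(-2 + K)
Y(f) = f² - 5*f + (2 + f)/(-2 + f) (Y(f) = (f² - 5*f) + (2 + f)/(-2 + f) = f² - 5*f + (2 + f)/(-2 + f))
N(s) = 2 - 109/(15*s) (N(s) = 2 - (2 - 4 - 4*(-5 - 4)*(-2 - 4))/(-2 - 4)/(5*s) = 2 - (2 - 4 - 4*(-9)*(-6))/(-6)/(5*s) = 2 - (-(2 - 4 - 216)/6)/(5*s) = 2 - (-⅙*(-218))/(5*s) = 2 - 109/(15*s))
-1354*(-814 + N(m)) = -1354*(-814 + (2 - 109/15/(-26))) = -1354*(-814 + (2 - 109/15*(-1/26))) = -1354*(-814 + (2 + 109/390)) = -1354*(-814 + 889/390) = -1354*(-316571/390) = 214318567/195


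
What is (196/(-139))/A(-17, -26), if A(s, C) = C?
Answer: 98/1807 ≈ 0.054234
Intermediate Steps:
(196/(-139))/A(-17, -26) = (196/(-139))/(-26) = (196*(-1/139))*(-1/26) = -196/139*(-1/26) = 98/1807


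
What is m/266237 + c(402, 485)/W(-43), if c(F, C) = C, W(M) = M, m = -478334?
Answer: -149693307/11448191 ≈ -13.076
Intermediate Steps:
m/266237 + c(402, 485)/W(-43) = -478334/266237 + 485/(-43) = -478334*1/266237 + 485*(-1/43) = -478334/266237 - 485/43 = -149693307/11448191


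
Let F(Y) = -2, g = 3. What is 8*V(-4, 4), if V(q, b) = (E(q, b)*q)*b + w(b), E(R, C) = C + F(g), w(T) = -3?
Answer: -280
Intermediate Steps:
E(R, C) = -2 + C (E(R, C) = C - 2 = -2 + C)
V(q, b) = -3 + b*q*(-2 + b) (V(q, b) = ((-2 + b)*q)*b - 3 = (q*(-2 + b))*b - 3 = b*q*(-2 + b) - 3 = -3 + b*q*(-2 + b))
8*V(-4, 4) = 8*(-3 + 4*(-4)*(-2 + 4)) = 8*(-3 + 4*(-4)*2) = 8*(-3 - 32) = 8*(-35) = -280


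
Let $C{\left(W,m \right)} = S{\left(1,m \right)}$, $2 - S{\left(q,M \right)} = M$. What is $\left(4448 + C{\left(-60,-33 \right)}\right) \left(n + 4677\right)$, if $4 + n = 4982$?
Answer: $43283365$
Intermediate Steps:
$S{\left(q,M \right)} = 2 - M$
$C{\left(W,m \right)} = 2 - m$
$n = 4978$ ($n = -4 + 4982 = 4978$)
$\left(4448 + C{\left(-60,-33 \right)}\right) \left(n + 4677\right) = \left(4448 + \left(2 - -33\right)\right) \left(4978 + 4677\right) = \left(4448 + \left(2 + 33\right)\right) 9655 = \left(4448 + 35\right) 9655 = 4483 \cdot 9655 = 43283365$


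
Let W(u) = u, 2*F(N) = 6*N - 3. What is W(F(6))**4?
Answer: 1185921/16 ≈ 74120.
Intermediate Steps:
F(N) = -3/2 + 3*N (F(N) = (6*N - 3)/2 = (-3 + 6*N)/2 = -3/2 + 3*N)
W(F(6))**4 = (-3/2 + 3*6)**4 = (-3/2 + 18)**4 = (33/2)**4 = 1185921/16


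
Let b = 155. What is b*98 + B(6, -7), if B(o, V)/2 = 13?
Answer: 15216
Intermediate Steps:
B(o, V) = 26 (B(o, V) = 2*13 = 26)
b*98 + B(6, -7) = 155*98 + 26 = 15190 + 26 = 15216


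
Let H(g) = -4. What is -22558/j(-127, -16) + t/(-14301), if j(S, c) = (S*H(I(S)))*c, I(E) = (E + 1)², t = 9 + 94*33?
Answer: 49552625/19373088 ≈ 2.5578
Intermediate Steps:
t = 3111 (t = 9 + 3102 = 3111)
I(E) = (1 + E)²
j(S, c) = -4*S*c (j(S, c) = (S*(-4))*c = (-4*S)*c = -4*S*c)
-22558/j(-127, -16) + t/(-14301) = -22558/((-4*(-127)*(-16))) + 3111/(-14301) = -22558/(-8128) + 3111*(-1/14301) = -22558*(-1/8128) - 1037/4767 = 11279/4064 - 1037/4767 = 49552625/19373088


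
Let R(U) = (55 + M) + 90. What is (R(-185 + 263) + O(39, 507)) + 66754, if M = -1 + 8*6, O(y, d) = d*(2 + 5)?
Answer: 70495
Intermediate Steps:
O(y, d) = 7*d (O(y, d) = d*7 = 7*d)
M = 47 (M = -1 + 48 = 47)
R(U) = 192 (R(U) = (55 + 47) + 90 = 102 + 90 = 192)
(R(-185 + 263) + O(39, 507)) + 66754 = (192 + 7*507) + 66754 = (192 + 3549) + 66754 = 3741 + 66754 = 70495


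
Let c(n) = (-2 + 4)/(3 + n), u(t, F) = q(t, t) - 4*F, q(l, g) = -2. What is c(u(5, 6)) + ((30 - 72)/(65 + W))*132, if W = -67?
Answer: 63754/23 ≈ 2771.9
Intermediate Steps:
u(t, F) = -2 - 4*F
c(n) = 2/(3 + n)
c(u(5, 6)) + ((30 - 72)/(65 + W))*132 = 2/(3 + (-2 - 4*6)) + ((30 - 72)/(65 - 67))*132 = 2/(3 + (-2 - 24)) - 42/(-2)*132 = 2/(3 - 26) - 42*(-½)*132 = 2/(-23) + 21*132 = 2*(-1/23) + 2772 = -2/23 + 2772 = 63754/23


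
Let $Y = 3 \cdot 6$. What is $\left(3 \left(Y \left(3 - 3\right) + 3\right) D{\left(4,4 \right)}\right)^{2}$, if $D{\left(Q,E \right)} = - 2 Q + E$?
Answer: $1296$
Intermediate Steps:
$Y = 18$
$D{\left(Q,E \right)} = E - 2 Q$
$\left(3 \left(Y \left(3 - 3\right) + 3\right) D{\left(4,4 \right)}\right)^{2} = \left(3 \left(18 \left(3 - 3\right) + 3\right) \left(4 - 8\right)\right)^{2} = \left(3 \left(18 \cdot 0 + 3\right) \left(4 - 8\right)\right)^{2} = \left(3 \left(0 + 3\right) \left(-4\right)\right)^{2} = \left(3 \cdot 3 \left(-4\right)\right)^{2} = \left(9 \left(-4\right)\right)^{2} = \left(-36\right)^{2} = 1296$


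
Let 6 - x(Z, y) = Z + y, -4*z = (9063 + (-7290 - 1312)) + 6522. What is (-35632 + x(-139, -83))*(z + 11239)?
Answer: -336099023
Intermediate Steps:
z = -6983/4 (z = -((9063 + (-7290 - 1312)) + 6522)/4 = -((9063 - 8602) + 6522)/4 = -(461 + 6522)/4 = -1/4*6983 = -6983/4 ≈ -1745.8)
x(Z, y) = 6 - Z - y (x(Z, y) = 6 - (Z + y) = 6 + (-Z - y) = 6 - Z - y)
(-35632 + x(-139, -83))*(z + 11239) = (-35632 + (6 - 1*(-139) - 1*(-83)))*(-6983/4 + 11239) = (-35632 + (6 + 139 + 83))*(37973/4) = (-35632 + 228)*(37973/4) = -35404*37973/4 = -336099023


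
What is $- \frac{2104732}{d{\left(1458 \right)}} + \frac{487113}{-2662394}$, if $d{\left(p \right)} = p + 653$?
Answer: $- \frac{5604654143951}{5620313734} \approx -997.21$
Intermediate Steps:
$d{\left(p \right)} = 653 + p$
$- \frac{2104732}{d{\left(1458 \right)}} + \frac{487113}{-2662394} = - \frac{2104732}{653 + 1458} + \frac{487113}{-2662394} = - \frac{2104732}{2111} + 487113 \left(- \frac{1}{2662394}\right) = \left(-2104732\right) \frac{1}{2111} - \frac{487113}{2662394} = - \frac{2104732}{2111} - \frac{487113}{2662394} = - \frac{5604654143951}{5620313734}$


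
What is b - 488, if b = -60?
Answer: -548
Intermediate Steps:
b - 488 = -60 - 488 = -548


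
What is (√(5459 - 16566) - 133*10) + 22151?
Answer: 20821 + I*√11107 ≈ 20821.0 + 105.39*I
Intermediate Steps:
(√(5459 - 16566) - 133*10) + 22151 = (√(-11107) - 1330) + 22151 = (I*√11107 - 1330) + 22151 = (-1330 + I*√11107) + 22151 = 20821 + I*√11107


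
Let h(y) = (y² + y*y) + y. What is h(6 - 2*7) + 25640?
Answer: 25760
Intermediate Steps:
h(y) = y + 2*y² (h(y) = (y² + y²) + y = 2*y² + y = y + 2*y²)
h(6 - 2*7) + 25640 = (6 - 2*7)*(1 + 2*(6 - 2*7)) + 25640 = (6 - 14)*(1 + 2*(6 - 14)) + 25640 = -8*(1 + 2*(-8)) + 25640 = -8*(1 - 16) + 25640 = -8*(-15) + 25640 = 120 + 25640 = 25760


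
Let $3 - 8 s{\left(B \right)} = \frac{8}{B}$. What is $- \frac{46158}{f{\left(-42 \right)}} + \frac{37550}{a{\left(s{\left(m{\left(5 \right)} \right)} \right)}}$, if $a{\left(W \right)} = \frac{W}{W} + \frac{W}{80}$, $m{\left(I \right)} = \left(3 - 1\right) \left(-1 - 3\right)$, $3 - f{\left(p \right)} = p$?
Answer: $\frac{87642854}{2415} \approx 36291.0$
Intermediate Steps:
$f{\left(p \right)} = 3 - p$
$m{\left(I \right)} = -8$ ($m{\left(I \right)} = 2 \left(-4\right) = -8$)
$s{\left(B \right)} = \frac{3}{8} - \frac{1}{B}$ ($s{\left(B \right)} = \frac{3}{8} - \frac{8 \frac{1}{B}}{8} = \frac{3}{8} - \frac{1}{B}$)
$a{\left(W \right)} = 1 + \frac{W}{80}$ ($a{\left(W \right)} = 1 + W \frac{1}{80} = 1 + \frac{W}{80}$)
$- \frac{46158}{f{\left(-42 \right)}} + \frac{37550}{a{\left(s{\left(m{\left(5 \right)} \right)} \right)}} = - \frac{46158}{3 - -42} + \frac{37550}{1 + \frac{\frac{3}{8} - \frac{1}{-8}}{80}} = - \frac{46158}{3 + 42} + \frac{37550}{1 + \frac{\frac{3}{8} - - \frac{1}{8}}{80}} = - \frac{46158}{45} + \frac{37550}{1 + \frac{\frac{3}{8} + \frac{1}{8}}{80}} = \left(-46158\right) \frac{1}{45} + \frac{37550}{1 + \frac{1}{80} \cdot \frac{1}{2}} = - \frac{15386}{15} + \frac{37550}{1 + \frac{1}{160}} = - \frac{15386}{15} + \frac{37550}{\frac{161}{160}} = - \frac{15386}{15} + 37550 \cdot \frac{160}{161} = - \frac{15386}{15} + \frac{6008000}{161} = \frac{87642854}{2415}$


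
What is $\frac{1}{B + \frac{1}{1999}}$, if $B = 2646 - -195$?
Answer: $\frac{1999}{5679160} \approx 0.00035199$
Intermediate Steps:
$B = 2841$ ($B = 2646 + 195 = 2841$)
$\frac{1}{B + \frac{1}{1999}} = \frac{1}{2841 + \frac{1}{1999}} = \frac{1}{\frac{5679160}{1999}} = \frac{1999}{5679160}$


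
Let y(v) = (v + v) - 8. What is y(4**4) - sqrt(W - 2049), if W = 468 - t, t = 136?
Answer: 504 - I*sqrt(1717) ≈ 504.0 - 41.437*I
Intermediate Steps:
y(v) = -8 + 2*v (y(v) = 2*v - 8 = -8 + 2*v)
W = 332 (W = 468 - 1*136 = 468 - 136 = 332)
y(4**4) - sqrt(W - 2049) = (-8 + 2*4**4) - sqrt(332 - 2049) = (-8 + 2*256) - sqrt(-1717) = (-8 + 512) - I*sqrt(1717) = 504 - I*sqrt(1717)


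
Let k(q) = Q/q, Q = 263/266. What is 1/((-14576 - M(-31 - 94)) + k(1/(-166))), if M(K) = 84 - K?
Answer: -133/1988234 ≈ -6.6894e-5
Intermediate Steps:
Q = 263/266 (Q = 263*(1/266) = 263/266 ≈ 0.98872)
k(q) = 263/(266*q)
1/((-14576 - M(-31 - 94)) + k(1/(-166))) = 1/((-14576 - (84 - (-31 - 94))) + 263/(266*(1/(-166)))) = 1/((-14576 - (84 - 1*(-125))) + 263/(266*(-1/166))) = 1/((-14576 - (84 + 125)) + (263/266)*(-166)) = 1/((-14576 - 1*209) - 21829/133) = 1/((-14576 - 209) - 21829/133) = 1/(-14785 - 21829/133) = 1/(-1988234/133) = -133/1988234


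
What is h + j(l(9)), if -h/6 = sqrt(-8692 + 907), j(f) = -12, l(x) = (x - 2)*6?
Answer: -12 - 18*I*sqrt(865) ≈ -12.0 - 529.4*I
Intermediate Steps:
l(x) = -12 + 6*x (l(x) = (-2 + x)*6 = -12 + 6*x)
h = -18*I*sqrt(865) (h = -6*sqrt(-8692 + 907) = -18*I*sqrt(865) ≈ -529.4*I)
h + j(l(9)) = -18*I*sqrt(865) - 12 = -12 - 18*I*sqrt(865)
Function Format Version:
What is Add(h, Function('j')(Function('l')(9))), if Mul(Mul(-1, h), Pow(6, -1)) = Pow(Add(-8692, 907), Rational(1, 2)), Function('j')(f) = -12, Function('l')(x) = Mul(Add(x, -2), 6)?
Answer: Add(-12, Mul(-18, I, Pow(865, Rational(1, 2)))) ≈ Add(-12.000, Mul(-529.40, I))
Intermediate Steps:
Function('l')(x) = Add(-12, Mul(6, x)) (Function('l')(x) = Mul(Add(-2, x), 6) = Add(-12, Mul(6, x)))
h = Mul(-18, I, Pow(865, Rational(1, 2))) (h = Mul(-6, Pow(Add(-8692, 907), Rational(1, 2))) = Mul(-6, Pow(-7785, Rational(1, 2))) = Mul(-6, Mul(3, I, Pow(865, Rational(1, 2)))) = Mul(-18, I, Pow(865, Rational(1, 2))) ≈ Mul(-529.40, I))
Add(h, Function('j')(Function('l')(9))) = Add(Mul(-18, I, Pow(865, Rational(1, 2))), -12) = Add(-12, Mul(-18, I, Pow(865, Rational(1, 2))))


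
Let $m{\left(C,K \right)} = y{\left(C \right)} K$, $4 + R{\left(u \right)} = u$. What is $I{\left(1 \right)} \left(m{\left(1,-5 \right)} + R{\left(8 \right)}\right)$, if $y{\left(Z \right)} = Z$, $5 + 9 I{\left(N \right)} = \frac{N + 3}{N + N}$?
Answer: $\frac{1}{3} \approx 0.33333$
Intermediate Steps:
$I{\left(N \right)} = - \frac{5}{9} + \frac{3 + N}{18 N}$ ($I{\left(N \right)} = - \frac{5}{9} + \frac{\left(N + 3\right) \frac{1}{N + N}}{9} = - \frac{5}{9} + \frac{\left(3 + N\right) \frac{1}{2 N}}{9} = - \frac{5}{9} + \frac{\frac{1}{2} \frac{1}{N} \left(3 + N\right)}{9} = - \frac{5}{9} + \frac{3 + N}{18 N}$)
$R{\left(u \right)} = -4 + u$
$m{\left(C,K \right)} = C K$
$I{\left(1 \right)} \left(m{\left(1,-5 \right)} + R{\left(8 \right)}\right) = \frac{1 - 3}{6 \cdot 1} \left(1 \left(-5\right) + \left(-4 + 8\right)\right) = \frac{1}{6} \cdot 1 \left(1 - 3\right) \left(-5 + 4\right) = \frac{1}{6} \cdot 1 \left(-2\right) \left(-1\right) = \left(- \frac{1}{3}\right) \left(-1\right) = \frac{1}{3}$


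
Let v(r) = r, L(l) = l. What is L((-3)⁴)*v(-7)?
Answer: -567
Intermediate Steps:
L((-3)⁴)*v(-7) = (-3)⁴*(-7) = 81*(-7) = -567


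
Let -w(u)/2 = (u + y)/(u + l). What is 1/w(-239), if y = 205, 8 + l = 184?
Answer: -63/68 ≈ -0.92647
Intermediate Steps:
l = 176 (l = -8 + 184 = 176)
w(u) = -2*(205 + u)/(176 + u) (w(u) = -2*(u + 205)/(u + 176) = -2*(205 + u)/(176 + u))
1/w(-239) = 1/(2*(-205 - 1*(-239))/(176 - 239)) = 1/(2*(-205 + 239)/(-63)) = 1/(2*(-1/63)*34) = 1/(-68/63) = -63/68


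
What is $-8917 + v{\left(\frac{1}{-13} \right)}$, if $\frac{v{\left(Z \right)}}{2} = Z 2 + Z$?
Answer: $- \frac{115927}{13} \approx -8917.5$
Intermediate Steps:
$v{\left(Z \right)} = 6 Z$ ($v{\left(Z \right)} = 2 \left(Z 2 + Z\right) = 2 \left(2 Z + Z\right) = 2 \cdot 3 Z = 6 Z$)
$-8917 + v{\left(\frac{1}{-13} \right)} = -8917 + \frac{6}{-13} = -8917 + 6 \left(- \frac{1}{13}\right) = -8917 - \frac{6}{13} = - \frac{115927}{13}$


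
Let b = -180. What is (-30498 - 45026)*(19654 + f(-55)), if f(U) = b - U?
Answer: -1474908196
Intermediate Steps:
f(U) = -180 - U
(-30498 - 45026)*(19654 + f(-55)) = (-30498 - 45026)*(19654 + (-180 - 1*(-55))) = -75524*(19654 + (-180 + 55)) = -75524*(19654 - 125) = -75524*19529 = -1474908196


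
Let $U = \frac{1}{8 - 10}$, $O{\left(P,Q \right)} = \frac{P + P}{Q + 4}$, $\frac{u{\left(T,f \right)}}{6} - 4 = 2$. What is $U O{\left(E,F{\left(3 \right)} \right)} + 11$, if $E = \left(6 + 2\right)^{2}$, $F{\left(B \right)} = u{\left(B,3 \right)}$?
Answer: $\frac{47}{5} \approx 9.4$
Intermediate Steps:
$u{\left(T,f \right)} = 36$ ($u{\left(T,f \right)} = 24 + 6 \cdot 2 = 24 + 12 = 36$)
$F{\left(B \right)} = 36$
$E = 64$ ($E = 8^{2} = 64$)
$O{\left(P,Q \right)} = \frac{2 P}{4 + Q}$
$U = - \frac{1}{2}$ ($U = \frac{1}{-2} = - \frac{1}{2} \approx -0.5$)
$U O{\left(E,F{\left(3 \right)} \right)} + 11 = - \frac{2 \cdot 64 \frac{1}{4 + 36}}{2} + 11 = - \frac{2 \cdot 64 \cdot \frac{1}{40}}{2} + 11 = \left(- \frac{1}{2}\right) \frac{16}{5} + 11 = - \frac{8}{5} + 11 = \frac{47}{5}$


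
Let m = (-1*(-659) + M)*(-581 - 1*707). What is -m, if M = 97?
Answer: 973728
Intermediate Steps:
m = -973728 (m = (-1*(-659) + 97)*(-581 - 1*707) = (659 + 97)*(-581 - 707) = 756*(-1288) = -973728)
-m = -1*(-973728) = 973728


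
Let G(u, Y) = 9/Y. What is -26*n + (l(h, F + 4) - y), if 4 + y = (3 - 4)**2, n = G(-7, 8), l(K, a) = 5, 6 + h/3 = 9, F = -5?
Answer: -85/4 ≈ -21.250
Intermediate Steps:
h = 9 (h = -18 + 3*9 = -18 + 27 = 9)
n = 9/8 ≈ 1.1250
y = -3 (y = -4 + (3 - 4)**2 = -4 + (-1)**2 = -4 + 1 = -3)
-26*n + (l(h, F + 4) - y) = -26*9/8 + (5 - 1*(-3)) = -117/4 + (5 + 3) = -117/4 + 8 = -85/4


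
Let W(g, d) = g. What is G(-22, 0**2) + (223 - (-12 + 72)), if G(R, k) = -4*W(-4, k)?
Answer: 179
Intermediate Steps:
G(R, k) = 16 (G(R, k) = -4*(-4) = 16)
G(-22, 0**2) + (223 - (-12 + 72)) = 16 + (223 - (-12 + 72)) = 16 + (223 - 1*60) = 16 + (223 - 60) = 16 + 163 = 179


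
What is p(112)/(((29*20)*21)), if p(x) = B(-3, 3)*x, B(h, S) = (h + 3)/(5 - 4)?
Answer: 0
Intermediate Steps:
B(h, S) = 3 + h (B(h, S) = (3 + h)/1 = (3 + h)*1 = 3 + h)
p(x) = 0 (p(x) = (3 - 3)*x = 0*x = 0)
p(112)/(((29*20)*21)) = 0/(((29*20)*21)) = 0/((580*21)) = 0/12180 = 0*(1/12180) = 0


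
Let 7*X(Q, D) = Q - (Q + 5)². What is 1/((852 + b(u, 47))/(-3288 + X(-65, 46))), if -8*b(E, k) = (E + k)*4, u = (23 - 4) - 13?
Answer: -53362/11557 ≈ -4.6173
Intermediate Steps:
u = 6 (u = 19 - 13 = 6)
X(Q, D) = -(5 + Q)²/7 + Q/7 (X(Q, D) = (Q - (Q + 5)²)/7 = (Q - (5 + Q)²)/7 = -(5 + Q)²/7 + Q/7)
b(E, k) = -E/2 - k/2 (b(E, k) = -(E + k)*4/8 = -(4*E + 4*k)/8 = -E/2 - k/2)
1/((852 + b(u, 47))/(-3288 + X(-65, 46))) = 1/((852 + (-½*6 - ½*47))/(-3288 + (-(5 - 65)²/7 + (⅐)*(-65)))) = 1/((852 + (-3 - 47/2))/(-3288 + (-⅐*(-60)² - 65/7))) = 1/((852 - 53/2)/(-3288 + (-⅐*3600 - 65/7))) = 1/(1651/(2*(-3288 + (-3600/7 - 65/7)))) = 1/(1651/(2*(-3288 - 3665/7))) = 1/(1651/(2*(-26681/7))) = 1/((1651/2)*(-7/26681)) = 1/(-11557/53362) = -53362/11557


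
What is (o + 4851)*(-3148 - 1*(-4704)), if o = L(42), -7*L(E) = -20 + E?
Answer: 52802860/7 ≈ 7.5433e+6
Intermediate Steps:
L(E) = 20/7 - E/7 (L(E) = -(-20 + E)/7 = 20/7 - E/7)
o = -22/7 (o = 20/7 - ⅐*42 = 20/7 - 6 = -22/7 ≈ -3.1429)
(o + 4851)*(-3148 - 1*(-4704)) = (-22/7 + 4851)*(-3148 - 1*(-4704)) = 33935*(-3148 + 4704)/7 = (33935/7)*1556 = 52802860/7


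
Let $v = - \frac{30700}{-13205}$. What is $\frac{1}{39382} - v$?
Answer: $- \frac{241802839}{104007862} \approx -2.3249$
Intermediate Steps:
$v = \frac{6140}{2641}$ ($v = \left(-30700\right) \left(- \frac{1}{13205}\right) = \frac{6140}{2641} \approx 2.3249$)
$\frac{1}{39382} - v = \frac{1}{39382} - \frac{6140}{2641} = - \frac{241802839}{104007862}$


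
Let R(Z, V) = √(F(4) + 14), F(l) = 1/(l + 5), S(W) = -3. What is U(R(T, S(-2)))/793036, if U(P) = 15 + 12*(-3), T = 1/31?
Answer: -21/793036 ≈ -2.6480e-5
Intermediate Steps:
T = 1/31 ≈ 0.032258
F(l) = 1/(5 + l)
R(Z, V) = √127/3 (R(Z, V) = √(1/(5 + 4) + 14) = √(1/9 + 14) = √(⅑ + 14) = √(127/9) = √127/3)
U(P) = -21 (U(P) = 15 - 36 = -21)
U(R(T, S(-2)))/793036 = -21/793036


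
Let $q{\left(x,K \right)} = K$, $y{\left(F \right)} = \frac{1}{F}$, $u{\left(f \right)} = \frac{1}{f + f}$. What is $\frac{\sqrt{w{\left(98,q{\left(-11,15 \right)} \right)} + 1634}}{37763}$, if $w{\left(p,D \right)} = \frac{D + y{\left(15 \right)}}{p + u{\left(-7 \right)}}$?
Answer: $\frac{\sqrt{76790564590}}{258865365} \approx 0.0010705$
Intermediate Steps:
$u{\left(f \right)} = \frac{1}{2 f}$
$w{\left(p,D \right)} = \frac{\frac{1}{15} + D}{- \frac{1}{14} + p}$ ($w{\left(p,D \right)} = \frac{D + \frac{1}{15}}{p + \frac{1}{2 \left(-7\right)}} = \frac{D + \frac{1}{15}}{p + \frac{1}{2} \left(- \frac{1}{7}\right)} = \frac{\frac{1}{15} + D}{p - \frac{1}{14}} = \frac{\frac{1}{15} + D}{- \frac{1}{14} + p}$)
$\frac{\sqrt{w{\left(98,q{\left(-11,15 \right)} \right)} + 1634}}{37763} = \frac{\sqrt{\frac{14 \left(1 + 15 \cdot 15\right)}{15 \left(-1 + 14 \cdot 98\right)} + 1634}}{37763} = \sqrt{\frac{14 \left(1 + 225\right)}{15 \left(-1 + 1372\right)} + 1634} \cdot \frac{1}{37763} = \sqrt{\frac{14}{15} \cdot \frac{1}{1371} \cdot 226 + 1634} \cdot \frac{1}{37763} = \sqrt{\frac{3164}{20565} + 1634} \cdot \frac{1}{37763} = \sqrt{\frac{33606374}{20565}} \cdot \frac{1}{37763} = \frac{\sqrt{76790564590}}{6855} \cdot \frac{1}{37763} = \frac{\sqrt{76790564590}}{258865365}$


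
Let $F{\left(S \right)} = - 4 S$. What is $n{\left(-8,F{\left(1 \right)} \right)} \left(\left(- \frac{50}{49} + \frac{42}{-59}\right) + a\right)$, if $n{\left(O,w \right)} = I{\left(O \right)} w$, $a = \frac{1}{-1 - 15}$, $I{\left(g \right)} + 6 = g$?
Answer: $- \frac{83019}{826} \approx -100.51$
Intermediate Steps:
$I{\left(g \right)} = -6 + g$
$a = - \frac{1}{16}$ ($a = \frac{1}{-16} = - \frac{1}{16} \approx -0.0625$)
$n{\left(O,w \right)} = w \left(-6 + O\right)$ ($n{\left(O,w \right)} = \left(-6 + O\right) w = w \left(-6 + O\right)$)
$n{\left(-8,F{\left(1 \right)} \right)} \left(\left(- \frac{50}{49} + \frac{42}{-59}\right) + a\right) = \left(-4\right) 1 \left(-6 - 8\right) \left(\left(- \frac{50}{49} + \frac{42}{-59}\right) - \frac{1}{16}\right) = \left(-4\right) \left(-14\right) \left(\left(\left(-50\right) \frac{1}{49} + 42 \left(- \frac{1}{59}\right)\right) - \frac{1}{16}\right) = 56 \left(\left(- \frac{50}{49} - \frac{42}{59}\right) - \frac{1}{16}\right) = 56 \left(- \frac{5008}{2891} - \frac{1}{16}\right) = 56 \left(- \frac{83019}{46256}\right) = - \frac{83019}{826}$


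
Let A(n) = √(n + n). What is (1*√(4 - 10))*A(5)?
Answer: 2*I*√15 ≈ 7.746*I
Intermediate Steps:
A(n) = √2*√n (A(n) = √(2*n) = √2*√n)
(1*√(4 - 10))*A(5) = (1*√(4 - 10))*(√2*√5) = (1*√(-6))*√10 = (1*(I*√6))*√10 = (I*√6)*√10 = 2*I*√15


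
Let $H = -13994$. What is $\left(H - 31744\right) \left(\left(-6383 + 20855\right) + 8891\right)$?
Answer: $-1068576894$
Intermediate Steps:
$\left(H - 31744\right) \left(\left(-6383 + 20855\right) + 8891\right) = \left(-13994 - 31744\right) \left(\left(-6383 + 20855\right) + 8891\right) = - 45738 \left(14472 + 8891\right) = \left(-45738\right) 23363 = -1068576894$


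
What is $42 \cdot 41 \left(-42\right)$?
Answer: $-72324$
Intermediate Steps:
$42 \cdot 41 \left(-42\right) = 1722 \left(-42\right) = -72324$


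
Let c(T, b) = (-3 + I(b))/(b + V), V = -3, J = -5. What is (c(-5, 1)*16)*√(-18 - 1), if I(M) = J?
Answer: 64*I*√19 ≈ 278.97*I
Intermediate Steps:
I(M) = -5
c(T, b) = -8/(-3 + b) (c(T, b) = (-3 - 5)/(b - 3) = -8/(-3 + b))
(c(-5, 1)*16)*√(-18 - 1) = (-8/(-3 + 1)*16)*√(-18 - 1) = (-8/(-2)*16)*√(-19) = (-8*(-½)*16)*(I*√19) = (4*16)*(I*√19) = 64*(I*√19) = 64*I*√19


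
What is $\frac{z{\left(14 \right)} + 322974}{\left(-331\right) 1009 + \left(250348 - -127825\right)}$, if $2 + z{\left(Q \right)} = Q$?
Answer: $\frac{161493}{22097} \approx 7.3084$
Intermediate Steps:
$z{\left(Q \right)} = -2 + Q$
$\frac{z{\left(14 \right)} + 322974}{\left(-331\right) 1009 + \left(250348 - -127825\right)} = \frac{\left(-2 + 14\right) + 322974}{\left(-331\right) 1009 + \left(250348 - -127825\right)} = \frac{12 + 322974}{-333979 + \left(250348 + 127825\right)} = \frac{322986}{-333979 + 378173} = \frac{322986}{44194} = 322986 \cdot \frac{1}{44194} = \frac{161493}{22097}$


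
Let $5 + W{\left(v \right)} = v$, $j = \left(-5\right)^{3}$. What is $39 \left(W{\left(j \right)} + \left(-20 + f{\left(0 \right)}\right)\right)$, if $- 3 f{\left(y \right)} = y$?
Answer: $-5850$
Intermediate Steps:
$j = -125$
$f{\left(y \right)} = - \frac{y}{3}$
$W{\left(v \right)} = -5 + v$
$39 \left(W{\left(j \right)} + \left(-20 + f{\left(0 \right)}\right)\right) = 39 \left(\left(-5 - 125\right) - 20\right) = 39 \left(-130 + \left(-20 + 0\right)\right) = 39 \left(-130 - 20\right) = 39 \left(-150\right) = -5850$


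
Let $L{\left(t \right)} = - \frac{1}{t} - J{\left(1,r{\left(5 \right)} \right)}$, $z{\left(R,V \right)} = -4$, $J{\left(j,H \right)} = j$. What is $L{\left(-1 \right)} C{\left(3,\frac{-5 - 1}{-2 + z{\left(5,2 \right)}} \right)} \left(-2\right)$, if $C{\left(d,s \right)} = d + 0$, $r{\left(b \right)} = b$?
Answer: $0$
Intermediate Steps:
$L{\left(t \right)} = -1 - \frac{1}{t}$ ($L{\left(t \right)} = - \frac{1}{t} - 1 = -1 - \frac{1}{t}$)
$C{\left(d,s \right)} = d$
$L{\left(-1 \right)} C{\left(3,\frac{-5 - 1}{-2 + z{\left(5,2 \right)}} \right)} \left(-2\right) = \frac{-1 - -1}{-1} \cdot 3 \left(-2\right) = - (-1 + 1) 3 \left(-2\right) = \left(-1\right) 0 \cdot 3 \left(-2\right) = 0 \cdot 3 \left(-2\right) = 0 \left(-2\right) = 0$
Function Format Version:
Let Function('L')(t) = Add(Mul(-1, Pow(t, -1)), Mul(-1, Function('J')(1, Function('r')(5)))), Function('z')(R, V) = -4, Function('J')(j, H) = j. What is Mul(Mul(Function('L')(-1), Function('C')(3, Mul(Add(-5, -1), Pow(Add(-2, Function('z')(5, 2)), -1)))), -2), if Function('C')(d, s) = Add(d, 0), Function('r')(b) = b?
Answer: 0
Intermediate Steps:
Function('L')(t) = Add(-1, Mul(-1, Pow(t, -1))) (Function('L')(t) = Add(Mul(-1, Pow(t, -1)), Mul(-1, 1)) = Add(Mul(-1, Pow(t, -1)), -1) = Add(-1, Mul(-1, Pow(t, -1))))
Function('C')(d, s) = d
Mul(Mul(Function('L')(-1), Function('C')(3, Mul(Add(-5, -1), Pow(Add(-2, Function('z')(5, 2)), -1)))), -2) = Mul(Mul(Mul(Pow(-1, -1), Add(-1, Mul(-1, -1))), 3), -2) = Mul(Mul(Mul(-1, Add(-1, 1)), 3), -2) = Mul(Mul(Mul(-1, 0), 3), -2) = Mul(Mul(0, 3), -2) = Mul(0, -2) = 0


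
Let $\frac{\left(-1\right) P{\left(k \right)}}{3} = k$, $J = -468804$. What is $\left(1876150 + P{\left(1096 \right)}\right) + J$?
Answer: $1404058$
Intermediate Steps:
$P{\left(k \right)} = - 3 k$
$\left(1876150 + P{\left(1096 \right)}\right) + J = \left(1876150 - 3288\right) - 468804 = 1872862 - 468804 = 1404058$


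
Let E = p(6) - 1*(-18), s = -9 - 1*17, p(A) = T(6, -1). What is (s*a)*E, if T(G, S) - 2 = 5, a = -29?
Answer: 18850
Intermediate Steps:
T(G, S) = 7 (T(G, S) = 2 + 5 = 7)
p(A) = 7
s = -26 (s = -9 - 17 = -26)
E = 25 (E = 7 - 1*(-18) = 7 + 18 = 25)
(s*a)*E = -26*(-29)*25 = 754*25 = 18850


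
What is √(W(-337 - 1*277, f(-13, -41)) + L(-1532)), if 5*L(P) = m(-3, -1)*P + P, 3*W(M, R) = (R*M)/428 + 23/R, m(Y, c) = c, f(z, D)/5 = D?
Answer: √1697341662330/131610 ≈ 9.8991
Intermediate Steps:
f(z, D) = 5*D
W(M, R) = 23/(3*R) + M*R/1284 (W(M, R) = ((R*M)/428 + 23/R)/3 = ((M*R)*(1/428) + 23/R)/3 = (M*R/428 + 23/R)/3 = (23/R + M*R/428)/3 = 23/(3*R) + M*R/1284)
L(P) = 0 (L(P) = (-P + P)/5 = (⅕)*0 = 0)
√(W(-337 - 1*277, f(-13, -41)) + L(-1532)) = √((9844 + (-337 - 1*277)*(5*(-41))²)/(1284*((5*(-41)))) + 0) = √((1/1284)*(9844 + (-337 - 277)*(-205)²)/(-205) + 0) = √((1/1284)*(-1/205)*(9844 - 614*42025) + 0) = √((1/1284)*(-1/205)*(9844 - 25803350) + 0) = √((1/1284)*(-1/205)*(-25793506) + 0) = √(12896753/131610 + 0) = √(12896753/131610) = √1697341662330/131610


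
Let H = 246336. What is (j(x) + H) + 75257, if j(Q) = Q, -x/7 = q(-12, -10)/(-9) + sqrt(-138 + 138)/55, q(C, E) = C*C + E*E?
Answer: 2896045/9 ≈ 3.2178e+5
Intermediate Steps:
q(C, E) = C**2 + E**2
x = 1708/9 (x = -7*(((-12)**2 + (-10)**2)/(-9) + sqrt(-138 + 138)/55) = -7*((144 + 100)*(-1/9) + sqrt(0)*(1/55)) = -7*(244*(-1/9) + 0*(1/55)) = -7*(-244/9 + 0) = -7*(-244/9) = 1708/9 ≈ 189.78)
(j(x) + H) + 75257 = (1708/9 + 246336) + 75257 = 2218732/9 + 75257 = 2896045/9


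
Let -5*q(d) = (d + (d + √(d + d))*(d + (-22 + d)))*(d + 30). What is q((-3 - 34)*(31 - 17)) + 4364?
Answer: 267214508/5 - 1032608*I*√259/5 ≈ 5.3443e+7 - 3.3237e+6*I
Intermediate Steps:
q(d) = -(30 + d)*(d + (-22 + 2*d)*(d + √2*√d))/5 (q(d) = -(d + (d + √(d + d))*(d + (-22 + d)))*(d + 30)/5 = -(d + (d + √(2*d))*(-22 + 2*d))*(30 + d)/5 = -(d + (d + √2*√d)*(-22 + 2*d))*(30 + d)/5 = -(d + (-22 + 2*d)*(d + √2*√d))*(30 + d)/5 = -(30 + d)*(d + (-22 + 2*d)*(d + √2*√d))/5)
q((-3 - 34)*(31 - 17)) + 4364 = (126*((-3 - 34)*(31 - 17)) - 39*(-3 - 34)²*(31 - 17)²/5 - 2*(-3 - 34)³*(31 - 17)³/5 + 132*√2*√((-3 - 34)*(31 - 17)) - 38*√2*((-3 - 34)*(31 - 17))^(3/2)/5 - 2*√2*((-3 - 34)*(31 - 17))^(5/2)/5) + 4364 = (126*(-37*14) - 39*(-37*14)²/5 - 2*(-37*14)³/5 + 132*√2*√(-37*14) - 38*√2*(-37*14)^(3/2)/5 - 2*√2*(-37*14)^(5/2)/5) + 4364 = (126*(-518) - 39/5*(-518)² - ⅖*(-518)³ + 132*√2*√(-518) - 38*√2*(-518)^(3/2)/5 - 2*√2*(-518)^(5/2)/5) + 4364 = (-65268 - 39/5*268324 - ⅖*(-138991832) + 132*√2*(I*√518) - 38*√2*(-518*I*√518)/5 - 2*√2*268324*I*√518/5) + 4364 = (-65268 - 10464636/5 + 277983664/5 + 264*I*√259 + 39368*I*√259/5 - 1073296*I*√259/5) + 4364 = (267192688/5 - 1032608*I*√259/5) + 4364 = 267214508/5 - 1032608*I*√259/5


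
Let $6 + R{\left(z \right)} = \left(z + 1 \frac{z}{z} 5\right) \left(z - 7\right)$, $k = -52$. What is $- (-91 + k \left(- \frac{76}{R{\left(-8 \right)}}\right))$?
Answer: $- \frac{31}{3} \approx -10.333$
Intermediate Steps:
$R{\left(z \right)} = -6 + \left(-7 + z\right) \left(5 + z\right)$ ($R{\left(z \right)} = -6 + \left(z + 1 \frac{z}{z} 5\right) \left(z - 7\right) = -6 + \left(z + 1 \cdot 1 \cdot 5\right) \left(-7 + z\right) = -6 + \left(z + 1 \cdot 5\right) \left(-7 + z\right) = -6 + \left(z + 5\right) \left(-7 + z\right) = -6 + \left(5 + z\right) \left(-7 + z\right) = -6 + \left(-7 + z\right) \left(5 + z\right)$)
$- (-91 + k \left(- \frac{76}{R{\left(-8 \right)}}\right)) = - (-91 - 52 \left(- \frac{76}{-41 + \left(-8\right)^{2} - -16}\right)) = - (-91 - 52 \left(- \frac{76}{-41 + 64 + 16}\right)) = - (-91 - 52 \left(- \frac{76}{39}\right)) = - (-91 - 52 \left(\left(-76\right) \frac{1}{39}\right)) = - (-91 - - \frac{304}{3}) = - (-91 + \frac{304}{3}) = \left(-1\right) \frac{31}{3} = - \frac{31}{3}$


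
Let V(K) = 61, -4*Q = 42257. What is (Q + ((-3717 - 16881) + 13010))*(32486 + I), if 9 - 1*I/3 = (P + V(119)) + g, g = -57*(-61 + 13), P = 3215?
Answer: -1051160493/4 ≈ -2.6279e+8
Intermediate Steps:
Q = -42257/4 (Q = -¼*42257 = -42257/4 ≈ -10564.)
g = 2736 (g = -57*(-48) = 2736)
I = -18009 (I = 27 - 3*((3215 + 61) + 2736) = 27 - 3*(3276 + 2736) = 27 - 3*6012 = 27 - 18036 = -18009)
(Q + ((-3717 - 16881) + 13010))*(32486 + I) = (-42257/4 + ((-3717 - 16881) + 13010))*(32486 - 18009) = (-42257/4 + (-20598 + 13010))*14477 = (-42257/4 - 7588)*14477 = -72609/4*14477 = -1051160493/4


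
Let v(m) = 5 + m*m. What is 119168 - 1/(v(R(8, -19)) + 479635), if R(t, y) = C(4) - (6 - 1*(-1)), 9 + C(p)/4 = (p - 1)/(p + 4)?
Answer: 229451906428/1925449 ≈ 1.1917e+5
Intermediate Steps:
C(p) = -36 + 4*(-1 + p)/(4 + p) (C(p) = -36 + 4*((p - 1)/(p + 4)) = -36 + 4*((-1 + p)/(4 + p)) = -36 + 4*(-1 + p)/(4 + p))
R(t, y) = -83/2 (R(t, y) = 4*(-37 - 8*4)/(4 + 4) - (6 - 1*(-1)) = 4*(-37 - 32)/8 - (6 + 1) = 4*(⅛)*(-69) - 1*7 = -69/2 - 7 = -83/2)
v(m) = 5 + m²
119168 - 1/(v(R(8, -19)) + 479635) = 119168 - 1/((5 + (-83/2)²) + 479635) = 119168 - 1/((5 + 6889/4) + 479635) = 119168 - 1/(6909/4 + 479635) = 119168 - 1/1925449/4 = 119168 - 1*4/1925449 = 119168 - 4/1925449 = 229451906428/1925449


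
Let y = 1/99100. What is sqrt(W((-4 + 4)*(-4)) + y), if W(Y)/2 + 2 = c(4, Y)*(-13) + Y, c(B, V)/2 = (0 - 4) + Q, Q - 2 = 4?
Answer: I*sqrt(10606473809)/9910 ≈ 10.392*I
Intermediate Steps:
Q = 6 (Q = 2 + 4 = 6)
c(B, V) = 4 (c(B, V) = 2*((0 - 4) + 6) = 2*(-4 + 6) = 2*2 = 4)
W(Y) = -108 + 2*Y (W(Y) = -4 + 2*(4*(-13) + Y) = -4 + 2*(-52 + Y) = -4 + (-104 + 2*Y) = -108 + 2*Y)
y = 1/99100 ≈ 1.0091e-5
sqrt(W((-4 + 4)*(-4)) + y) = sqrt((-108 + 2*((-4 + 4)*(-4))) + 1/99100) = sqrt((-108 + 2*(0*(-4))) + 1/99100) = sqrt((-108 + 2*0) + 1/99100) = sqrt((-108 + 0) + 1/99100) = sqrt(-108 + 1/99100) = sqrt(-10702799/99100) = I*sqrt(10606473809)/9910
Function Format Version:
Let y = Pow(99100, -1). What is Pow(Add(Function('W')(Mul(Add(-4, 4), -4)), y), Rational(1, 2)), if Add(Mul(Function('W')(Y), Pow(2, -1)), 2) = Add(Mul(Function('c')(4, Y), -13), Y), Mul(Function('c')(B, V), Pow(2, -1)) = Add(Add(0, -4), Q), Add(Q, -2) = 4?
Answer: Mul(Rational(1, 9910), I, Pow(10606473809, Rational(1, 2))) ≈ Mul(10.392, I)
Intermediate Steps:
Q = 6 (Q = Add(2, 4) = 6)
Function('c')(B, V) = 4 (Function('c')(B, V) = Mul(2, Add(Add(0, -4), 6)) = Mul(2, Add(-4, 6)) = Mul(2, 2) = 4)
Function('W')(Y) = Add(-108, Mul(2, Y)) (Function('W')(Y) = Add(-4, Mul(2, Add(Mul(4, -13), Y))) = Add(-4, Mul(2, Add(-52, Y))) = Add(-4, Add(-104, Mul(2, Y))) = Add(-108, Mul(2, Y)))
y = Rational(1, 99100) ≈ 1.0091e-5
Pow(Add(Function('W')(Mul(Add(-4, 4), -4)), y), Rational(1, 2)) = Pow(Add(Add(-108, Mul(2, Mul(Add(-4, 4), -4))), Rational(1, 99100)), Rational(1, 2)) = Pow(Add(Add(-108, Mul(2, Mul(0, -4))), Rational(1, 99100)), Rational(1, 2)) = Pow(Add(Add(-108, Mul(2, 0)), Rational(1, 99100)), Rational(1, 2)) = Pow(Add(Add(-108, 0), Rational(1, 99100)), Rational(1, 2)) = Pow(Add(-108, Rational(1, 99100)), Rational(1, 2)) = Pow(Rational(-10702799, 99100), Rational(1, 2)) = Mul(Rational(1, 9910), I, Pow(10606473809, Rational(1, 2)))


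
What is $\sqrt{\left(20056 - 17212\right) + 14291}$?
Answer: $\sqrt{17135} \approx 130.9$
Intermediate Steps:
$\sqrt{\left(20056 - 17212\right) + 14291} = \sqrt{2844 + 14291} = \sqrt{17135}$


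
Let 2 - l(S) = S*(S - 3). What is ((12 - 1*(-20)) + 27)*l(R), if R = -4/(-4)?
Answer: 236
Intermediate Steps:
R = 1 (R = -4*(-1/4) = 1)
l(S) = 2 - S*(-3 + S) (l(S) = 2 - S*(S - 3) = 2 - S*(-3 + S))
((12 - 1*(-20)) + 27)*l(R) = ((12 - 1*(-20)) + 27)*(2 - 1*1**2 + 3*1) = ((12 + 20) + 27)*(2 - 1*1 + 3) = (32 + 27)*(2 - 1 + 3) = 59*4 = 236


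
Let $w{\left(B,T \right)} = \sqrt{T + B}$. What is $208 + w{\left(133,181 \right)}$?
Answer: $208 + \sqrt{314} \approx 225.72$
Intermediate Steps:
$w{\left(B,T \right)} = \sqrt{B + T}$
$208 + w{\left(133,181 \right)} = 208 + \sqrt{133 + 181} = 208 + \sqrt{314}$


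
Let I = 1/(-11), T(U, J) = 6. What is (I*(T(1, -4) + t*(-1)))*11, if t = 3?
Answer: -3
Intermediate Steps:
I = -1/11 ≈ -0.090909
(I*(T(1, -4) + t*(-1)))*11 = -(6 + 3*(-1))/11*11 = -(6 - 3)/11*11 = -1/11*3*11 = -3/11*11 = -3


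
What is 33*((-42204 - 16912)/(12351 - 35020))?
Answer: 1950828/22669 ≈ 86.057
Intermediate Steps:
33*((-42204 - 16912)/(12351 - 35020)) = 33*(-59116/(-22669)) = 33*(-59116*(-1/22669)) = 33*(59116/22669) = 1950828/22669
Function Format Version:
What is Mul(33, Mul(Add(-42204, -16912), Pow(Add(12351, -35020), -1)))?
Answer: Rational(1950828, 22669) ≈ 86.057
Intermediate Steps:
Mul(33, Mul(Add(-42204, -16912), Pow(Add(12351, -35020), -1))) = Mul(33, Mul(-59116, Pow(-22669, -1))) = Mul(33, Mul(-59116, Rational(-1, 22669))) = Mul(33, Rational(59116, 22669)) = Rational(1950828, 22669)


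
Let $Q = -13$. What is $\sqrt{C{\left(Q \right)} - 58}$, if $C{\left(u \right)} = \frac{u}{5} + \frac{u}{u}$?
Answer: $\frac{i \sqrt{1490}}{5} \approx 7.7201 i$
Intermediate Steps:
$C{\left(u \right)} = 1 + \frac{u}{5}$ ($C{\left(u \right)} = u \frac{1}{5} + 1 = \frac{u}{5} + 1 = 1 + \frac{u}{5}$)
$\sqrt{C{\left(Q \right)} - 58} = \sqrt{\left(1 + \frac{1}{5} \left(-13\right)\right) - 58} = \sqrt{\left(1 - \frac{13}{5}\right) - 58} = \sqrt{- \frac{8}{5} - 58} = \sqrt{- \frac{298}{5}} = \frac{i \sqrt{1490}}{5}$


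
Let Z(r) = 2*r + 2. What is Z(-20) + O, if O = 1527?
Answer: 1489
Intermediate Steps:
Z(r) = 2 + 2*r
Z(-20) + O = (2 + 2*(-20)) + 1527 = (2 - 40) + 1527 = -38 + 1527 = 1489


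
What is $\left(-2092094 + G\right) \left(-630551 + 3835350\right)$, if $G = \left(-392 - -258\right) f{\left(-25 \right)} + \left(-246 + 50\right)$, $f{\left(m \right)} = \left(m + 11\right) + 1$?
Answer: $-6699786139852$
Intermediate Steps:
$f{\left(m \right)} = 12 + m$ ($f{\left(m \right)} = \left(11 + m\right) + 1 = 12 + m$)
$G = 1546$ ($G = \left(-392 - -258\right) \left(12 - 25\right) + \left(-246 + 50\right) = \left(-392 + 258\right) \left(-13\right) - 196 = \left(-134\right) \left(-13\right) - 196 = 1742 - 196 = 1546$)
$\left(-2092094 + G\right) \left(-630551 + 3835350\right) = \left(-2092094 + 1546\right) \left(-630551 + 3835350\right) = \left(-2090548\right) 3204799 = -6699786139852$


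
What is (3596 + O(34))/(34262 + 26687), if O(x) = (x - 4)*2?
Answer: 3656/60949 ≈ 0.059985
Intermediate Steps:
O(x) = -8 + 2*x (O(x) = (-4 + x)*2 = -8 + 2*x)
(3596 + O(34))/(34262 + 26687) = (3596 + (-8 + 2*34))/(34262 + 26687) = (3596 + (-8 + 68))/60949 = (3596 + 60)*(1/60949) = 3656*(1/60949) = 3656/60949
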